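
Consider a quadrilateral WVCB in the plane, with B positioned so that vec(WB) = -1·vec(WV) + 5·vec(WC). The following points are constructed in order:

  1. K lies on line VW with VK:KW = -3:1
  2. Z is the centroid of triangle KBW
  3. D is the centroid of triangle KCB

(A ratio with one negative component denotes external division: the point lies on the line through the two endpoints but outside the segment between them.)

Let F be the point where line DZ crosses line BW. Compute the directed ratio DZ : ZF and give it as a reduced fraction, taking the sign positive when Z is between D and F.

Assign W = (0, 0), V = (1, 0), C = (0, 1), B = (-1, 5) — the answer is frame-independent, so this choice is without loss of generality.
1. K lies on line VW with VK:KW = -3:1 ⇒ K = (-1/2, 0)
2. Z is the centroid of triangle KBW ⇒ Z = (-1/2, 5/3)
3. D is the centroid of triangle KCB ⇒ D = (-1/2, 2)
line DZ meets BW at F = (-1/2, 5/2)
Z = D + t·(F−D) with t = -2/3, so DZ:ZF = -2/3:5/3

DZ:ZF = -2/5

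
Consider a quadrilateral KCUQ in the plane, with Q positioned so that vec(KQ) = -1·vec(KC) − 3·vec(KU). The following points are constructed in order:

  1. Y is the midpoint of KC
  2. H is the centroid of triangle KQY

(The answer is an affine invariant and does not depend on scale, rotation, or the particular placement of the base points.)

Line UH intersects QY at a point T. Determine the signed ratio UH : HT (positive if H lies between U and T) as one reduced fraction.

Choose coordinates K = (0, 0), C = (1, 0), U = (0, 1), Q = (-1, -3).
1. Y is the midpoint of KC ⇒ Y = (1/2, 0)
2. H is the centroid of triangle KQY ⇒ H = (-1/6, -1)
line UH meets QY at T = (-1/5, -7/5)
H = U + t·(T−U) with t = 5/6, so UH:HT = 5/6:1/6

UH:HT = 5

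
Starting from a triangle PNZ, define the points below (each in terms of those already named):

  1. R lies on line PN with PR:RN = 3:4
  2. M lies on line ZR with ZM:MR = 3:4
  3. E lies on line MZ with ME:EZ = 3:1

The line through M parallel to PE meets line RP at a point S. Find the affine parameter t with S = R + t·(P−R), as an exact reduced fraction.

t = 16/25

Choose coordinates P = (0, 0), N = (1, 0), Z = (0, 1).
1. R lies on line PN with PR:RN = 3:4 ⇒ R = (3/7, 0)
2. M lies on line ZR with ZM:MR = 3:4 ⇒ M = (9/49, 4/7)
3. E lies on line MZ with ME:EZ = 3:1 ⇒ E = (9/196, 25/28)
through M parallel to PE: direction (9/196, 25/28); meets RP at S = (27/175, 0)
S = R + t·(P−R) with t = 16/25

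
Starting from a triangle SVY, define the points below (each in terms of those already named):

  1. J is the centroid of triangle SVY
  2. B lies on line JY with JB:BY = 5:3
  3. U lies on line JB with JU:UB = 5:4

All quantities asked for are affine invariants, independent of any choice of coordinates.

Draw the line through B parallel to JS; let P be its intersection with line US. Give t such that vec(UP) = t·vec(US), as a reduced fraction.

Set S = (0, 0), V = (1, 0), Y = (0, 1); any affine frame gives the same invariant.
1. J is the centroid of triangle SVY ⇒ J = (1/3, 1/3)
2. B lies on line JY with JB:BY = 5:3 ⇒ B = (1/8, 3/4)
3. U lies on line JB with JU:UB = 5:4 ⇒ U = (47/216, 61/108)
through B parallel to JS: direction (-1/3, -1/3); meets US at P = (47/120, 61/60)
P = U + t·(S−U) with t = -4/5

t = -4/5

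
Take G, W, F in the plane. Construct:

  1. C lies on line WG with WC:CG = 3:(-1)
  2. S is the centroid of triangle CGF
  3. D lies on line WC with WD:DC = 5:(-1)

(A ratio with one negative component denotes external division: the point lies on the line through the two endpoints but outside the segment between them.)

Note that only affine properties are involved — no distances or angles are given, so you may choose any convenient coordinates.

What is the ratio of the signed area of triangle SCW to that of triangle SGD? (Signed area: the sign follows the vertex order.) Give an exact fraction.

[SCW]:[SGD] = -12/7

Assign G = (0, 0), W = (1, 0), F = (0, 1) — the answer is frame-independent, so this choice is without loss of generality.
1. C lies on line WG with WC:CG = 3:(-1) ⇒ C = (-1/2, 0)
2. S is the centroid of triangle CGF ⇒ S = (-1/6, 1/3)
3. D lies on line WC with WD:DC = 5:(-1) ⇒ D = (-7/8, 0)
2·[SCW] = 1/2, 2·[SGD] = -7/24
[SCW]:[SGD] = 1/2:-7/24 = -12/7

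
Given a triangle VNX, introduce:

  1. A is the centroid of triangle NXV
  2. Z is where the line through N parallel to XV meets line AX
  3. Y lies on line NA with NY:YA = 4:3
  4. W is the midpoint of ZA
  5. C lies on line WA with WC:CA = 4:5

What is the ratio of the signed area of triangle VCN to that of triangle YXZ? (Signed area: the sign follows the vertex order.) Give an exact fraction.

Work in coordinates with V = (0, 0), N = (1, 0), X = (0, 1).
1. A is the centroid of triangle NXV ⇒ A = (1/3, 1/3)
2. Z is where the line through N parallel to XV meets line AX ⇒ Z = (1, -1)
3. Y lies on line NA with NY:YA = 4:3 ⇒ Y = (13/21, 4/21)
4. W is the midpoint of ZA ⇒ W = (2/3, -1/3)
5. C lies on line WA with WC:CA = 4:5 ⇒ C = (14/27, -1/27)
2·[VCN] = 1/27, 2·[YXZ] = 3/7
[VCN]:[YXZ] = 1/27:3/7 = 7/81

[VCN]:[YXZ] = 7/81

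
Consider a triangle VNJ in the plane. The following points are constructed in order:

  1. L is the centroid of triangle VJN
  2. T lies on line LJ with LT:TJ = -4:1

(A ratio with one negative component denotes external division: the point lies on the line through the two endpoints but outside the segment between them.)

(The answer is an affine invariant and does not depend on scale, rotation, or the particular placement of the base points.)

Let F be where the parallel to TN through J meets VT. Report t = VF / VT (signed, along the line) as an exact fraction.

Set V = (0, 0), N = (1, 0), J = (0, 1); any affine frame gives the same invariant.
1. L is the centroid of triangle VJN ⇒ L = (1/3, 1/3)
2. T lies on line LJ with LT:TJ = -4:1 ⇒ T = (-1/9, 11/9)
through J parallel to TN: direction (10/9, -11/9); meets VT at F = (-10/99, 10/9)
F = V + t·(T−V) with t = 10/11

t = 10/11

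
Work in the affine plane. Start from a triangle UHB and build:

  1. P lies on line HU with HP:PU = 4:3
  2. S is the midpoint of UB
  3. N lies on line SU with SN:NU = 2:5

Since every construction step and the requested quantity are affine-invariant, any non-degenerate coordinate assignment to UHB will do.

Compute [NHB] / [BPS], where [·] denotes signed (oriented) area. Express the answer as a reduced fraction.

[NHB]:[BPS] = -3

Work in coordinates with U = (0, 0), H = (1, 0), B = (0, 1).
1. P lies on line HU with HP:PU = 4:3 ⇒ P = (3/7, 0)
2. S is the midpoint of UB ⇒ S = (0, 1/2)
3. N lies on line SU with SN:NU = 2:5 ⇒ N = (0, 5/14)
2·[NHB] = 9/14, 2·[BPS] = -3/14
[NHB]:[BPS] = 9/14:-3/14 = -3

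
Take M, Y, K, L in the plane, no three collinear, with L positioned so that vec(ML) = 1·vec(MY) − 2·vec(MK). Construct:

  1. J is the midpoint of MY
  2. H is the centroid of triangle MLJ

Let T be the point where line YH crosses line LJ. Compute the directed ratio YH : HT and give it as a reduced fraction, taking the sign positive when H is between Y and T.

YH:HT = -4

Work in coordinates with M = (0, 0), Y = (1, 0), K = (0, 1), L = (1, -2).
1. J is the midpoint of MY ⇒ J = (1/2, 0)
2. H is the centroid of triangle MLJ ⇒ H = (1/2, -2/3)
line YH meets LJ at T = (5/8, -1/2)
H = Y + t·(T−Y) with t = 4/3, so YH:HT = 4/3:-1/3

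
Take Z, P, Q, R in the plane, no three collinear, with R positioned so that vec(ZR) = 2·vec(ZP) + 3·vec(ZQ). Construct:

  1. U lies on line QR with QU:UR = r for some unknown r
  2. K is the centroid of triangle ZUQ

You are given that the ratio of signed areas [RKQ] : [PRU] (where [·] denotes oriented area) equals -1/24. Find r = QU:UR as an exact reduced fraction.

r = -3/4

Work in coordinates with Z = (0, 0), P = (1, 0), Q = (0, 1), R = (2, 3).
1. With QU:UR = r, write λ = r/(r+1) so U = Q + λ·(R−Q); U is affine-linear in λ
2. K is the centroid of triangle ZUQ ⇒ K is an affine combination of earlier points and hence also affine-linear in λ
Every point depending on U is an affine combination of U and λ-independent points, so each such coordinate is linear in λ; the λ² term in each signed area is a multiple of (R−Q)×(R−Q) = 0, so 2·[RKQ] and 2·[PRU] are each linear in λ. Evaluating at λ=0 and λ=1:
  2·[RKQ] = -2/3,   2·[PRU] = -4·λ + 4
So [RKQ]:[PRU] = (-2/3) / (-4·λ + 4). Setting this equal to -1/24:
  -2/3 = -1/24·(-4·λ + 4)  ⇒  λ = -3
Then r = λ/(1−λ) = (-3)/(4) = -3/4. Check: with r = -3/4, U = (-6, -5) and [RKQ]:[PRU] = -1/24 as required.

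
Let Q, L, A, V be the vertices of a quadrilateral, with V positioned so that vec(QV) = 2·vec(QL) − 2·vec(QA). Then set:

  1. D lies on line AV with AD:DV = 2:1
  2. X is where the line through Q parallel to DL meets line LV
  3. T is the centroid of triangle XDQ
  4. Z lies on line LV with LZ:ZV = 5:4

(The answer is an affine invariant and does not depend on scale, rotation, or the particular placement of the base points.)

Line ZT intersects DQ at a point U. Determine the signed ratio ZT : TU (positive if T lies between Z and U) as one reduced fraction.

ZT:TU = -26/27

Set Q = (0, 0), L = (1, 0), A = (0, 1), V = (2, -2); any affine frame gives the same invariant.
1. D lies on line AV with AD:DV = 2:1 ⇒ D = (4/3, -1)
2. X is where the line through Q parallel to DL meets line LV ⇒ X = (-2, 6)
3. T is the centroid of triangle XDQ ⇒ T = (-2/9, 5/3)
4. Z lies on line LV with LZ:ZV = 5:4 ⇒ Z = (14/9, -10/9)
line ZT meets DQ at U = (190/117, -95/78)
T = Z + t·(U−Z) with t = -26, so ZT:TU = -26:27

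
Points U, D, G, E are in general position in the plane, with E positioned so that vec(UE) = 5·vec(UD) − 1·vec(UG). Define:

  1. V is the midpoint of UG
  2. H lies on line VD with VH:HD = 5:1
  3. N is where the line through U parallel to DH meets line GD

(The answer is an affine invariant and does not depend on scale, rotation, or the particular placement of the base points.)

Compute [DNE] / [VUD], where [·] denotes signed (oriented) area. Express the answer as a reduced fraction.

[DNE]:[VUD] = 6

Work in coordinates with U = (0, 0), D = (1, 0), G = (0, 1), E = (5, -1).
1. V is the midpoint of UG ⇒ V = (0, 1/2)
2. H lies on line VD with VH:HD = 5:1 ⇒ H = (5/6, 1/12)
3. N is where the line through U parallel to DH meets line GD ⇒ N = (2, -1)
2·[DNE] = 3, 2·[VUD] = 1/2
[DNE]:[VUD] = 3:1/2 = 6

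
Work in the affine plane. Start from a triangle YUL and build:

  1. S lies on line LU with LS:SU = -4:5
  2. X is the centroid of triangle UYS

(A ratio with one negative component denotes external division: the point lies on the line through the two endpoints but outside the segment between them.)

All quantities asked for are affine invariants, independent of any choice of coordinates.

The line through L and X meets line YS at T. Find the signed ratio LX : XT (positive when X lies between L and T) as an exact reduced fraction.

LX:XT = 7/5

Work in coordinates with Y = (0, 0), U = (1, 0), L = (0, 1).
1. S lies on line LU with LS:SU = -4:5 ⇒ S = (-4, 5)
2. X is the centroid of triangle UYS ⇒ X = (-1, 5/3)
line LX meets YS at T = (-12/7, 15/7)
X = L + t·(T−L) with t = 7/12, so LX:XT = 7/12:5/12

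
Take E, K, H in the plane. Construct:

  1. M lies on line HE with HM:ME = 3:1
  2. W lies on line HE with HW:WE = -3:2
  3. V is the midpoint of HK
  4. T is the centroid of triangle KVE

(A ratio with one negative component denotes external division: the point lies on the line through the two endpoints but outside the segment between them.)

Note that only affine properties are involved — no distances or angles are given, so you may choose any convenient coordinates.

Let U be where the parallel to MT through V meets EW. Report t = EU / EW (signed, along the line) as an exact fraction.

t = -7/24

Work in coordinates with E = (0, 0), K = (1, 0), H = (0, 1).
1. M lies on line HE with HM:ME = 3:1 ⇒ M = (0, 1/4)
2. W lies on line HE with HW:WE = -3:2 ⇒ W = (0, -2)
3. V is the midpoint of HK ⇒ V = (1/2, 1/2)
4. T is the centroid of triangle KVE ⇒ T = (1/2, 1/6)
through V parallel to MT: direction (1/2, -1/12); meets EW at U = (0, 7/12)
U = E + t·(W−E) with t = -7/24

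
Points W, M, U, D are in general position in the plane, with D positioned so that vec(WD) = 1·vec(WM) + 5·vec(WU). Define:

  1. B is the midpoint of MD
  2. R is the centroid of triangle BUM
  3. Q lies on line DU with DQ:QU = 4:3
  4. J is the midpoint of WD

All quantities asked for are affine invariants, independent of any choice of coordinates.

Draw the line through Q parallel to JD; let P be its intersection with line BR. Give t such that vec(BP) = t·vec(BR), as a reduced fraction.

Work in coordinates with W = (0, 0), M = (1, 0), U = (0, 1), D = (1, 5).
1. B is the midpoint of MD ⇒ B = (1, 5/2)
2. R is the centroid of triangle BUM ⇒ R = (2/3, 7/6)
3. Q lies on line DU with DQ:QU = 4:3 ⇒ Q = (3/7, 19/7)
4. J is the midpoint of WD ⇒ J = (1/2, 5/2)
through Q parallel to JD: direction (1/2, 5/2); meets BR at P = (-29/14, -137/14)
P = B + t·(R−B) with t = 129/14

t = 129/14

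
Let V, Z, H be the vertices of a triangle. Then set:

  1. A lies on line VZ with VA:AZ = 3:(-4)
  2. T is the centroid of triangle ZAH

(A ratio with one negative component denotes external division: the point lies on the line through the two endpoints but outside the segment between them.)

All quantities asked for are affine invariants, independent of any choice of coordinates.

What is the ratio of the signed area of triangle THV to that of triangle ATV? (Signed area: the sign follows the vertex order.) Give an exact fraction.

[THV]:[ATV] = 2/3

Set V = (0, 0), Z = (1, 0), H = (0, 1); any affine frame gives the same invariant.
1. A lies on line VZ with VA:AZ = 3:(-4) ⇒ A = (-3, 0)
2. T is the centroid of triangle ZAH ⇒ T = (-2/3, 1/3)
2·[THV] = -2/3, 2·[ATV] = -1
[THV]:[ATV] = -2/3:-1 = 2/3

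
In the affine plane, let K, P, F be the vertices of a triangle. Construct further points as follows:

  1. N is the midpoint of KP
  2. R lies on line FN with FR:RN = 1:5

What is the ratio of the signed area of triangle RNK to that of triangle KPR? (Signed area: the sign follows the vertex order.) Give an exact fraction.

Choose coordinates K = (0, 0), P = (1, 0), F = (0, 1).
1. N is the midpoint of KP ⇒ N = (1/2, 0)
2. R lies on line FN with FR:RN = 1:5 ⇒ R = (1/12, 5/6)
2·[RNK] = -5/12, 2·[KPR] = 5/6
[RNK]:[KPR] = -5/12:5/6 = -1/2

[RNK]:[KPR] = -1/2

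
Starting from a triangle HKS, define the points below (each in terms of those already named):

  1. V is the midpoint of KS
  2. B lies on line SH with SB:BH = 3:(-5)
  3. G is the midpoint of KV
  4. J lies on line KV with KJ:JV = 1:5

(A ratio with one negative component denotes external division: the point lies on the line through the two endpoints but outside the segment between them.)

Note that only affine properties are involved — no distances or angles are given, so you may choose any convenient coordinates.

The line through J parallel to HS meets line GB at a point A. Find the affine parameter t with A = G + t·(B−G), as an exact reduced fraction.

t = -2/9

Set H = (0, 0), K = (1, 0), S = (0, 1); any affine frame gives the same invariant.
1. V is the midpoint of KS ⇒ V = (1/2, 1/2)
2. B lies on line SH with SB:BH = 3:(-5) ⇒ B = (0, 5/2)
3. G is the midpoint of KV ⇒ G = (3/4, 1/4)
4. J lies on line KV with KJ:JV = 1:5 ⇒ J = (11/12, 1/12)
through J parallel to HS: direction (0, 1); meets GB at A = (11/12, -1/4)
A = G + t·(B−G) with t = -2/9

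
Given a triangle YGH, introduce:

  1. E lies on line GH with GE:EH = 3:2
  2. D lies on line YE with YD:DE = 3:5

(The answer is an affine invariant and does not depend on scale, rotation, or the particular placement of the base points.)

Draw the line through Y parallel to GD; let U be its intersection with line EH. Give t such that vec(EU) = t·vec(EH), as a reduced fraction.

t = -12/5

Assign Y = (0, 0), G = (1, 0), H = (0, 1) — the answer is frame-independent, so this choice is without loss of generality.
1. E lies on line GH with GE:EH = 3:2 ⇒ E = (2/5, 3/5)
2. D lies on line YE with YD:DE = 3:5 ⇒ D = (3/20, 9/40)
through Y parallel to GD: direction (-17/20, 9/40); meets EH at U = (34/25, -9/25)
U = E + t·(H−E) with t = -12/5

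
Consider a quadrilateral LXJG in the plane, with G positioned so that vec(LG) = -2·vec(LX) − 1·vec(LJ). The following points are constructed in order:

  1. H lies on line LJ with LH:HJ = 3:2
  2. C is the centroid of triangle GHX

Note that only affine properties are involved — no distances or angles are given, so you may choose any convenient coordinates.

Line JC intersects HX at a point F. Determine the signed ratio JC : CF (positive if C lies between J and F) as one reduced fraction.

JC:CF = -10/7

Set L = (0, 0), X = (1, 0), J = (0, 1), G = (-2, -1); any affine frame gives the same invariant.
1. H lies on line LJ with LH:HJ = 3:2 ⇒ H = (0, 3/5)
2. C is the centroid of triangle GHX ⇒ C = (-1/3, -2/15)
line JC meets HX at F = (-1/10, 33/50)
C = J + t·(F−J) with t = 10/3, so JC:CF = 10/3:-7/3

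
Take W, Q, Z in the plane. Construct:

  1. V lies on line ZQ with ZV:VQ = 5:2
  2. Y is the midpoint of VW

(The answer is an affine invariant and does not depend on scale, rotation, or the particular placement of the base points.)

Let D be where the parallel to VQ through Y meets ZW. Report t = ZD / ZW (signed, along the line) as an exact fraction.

t = 1/2

Set W = (0, 0), Q = (1, 0), Z = (0, 1); any affine frame gives the same invariant.
1. V lies on line ZQ with ZV:VQ = 5:2 ⇒ V = (5/7, 2/7)
2. Y is the midpoint of VW ⇒ Y = (5/14, 1/7)
through Y parallel to VQ: direction (2/7, -2/7); meets ZW at D = (0, 1/2)
D = Z + t·(W−Z) with t = 1/2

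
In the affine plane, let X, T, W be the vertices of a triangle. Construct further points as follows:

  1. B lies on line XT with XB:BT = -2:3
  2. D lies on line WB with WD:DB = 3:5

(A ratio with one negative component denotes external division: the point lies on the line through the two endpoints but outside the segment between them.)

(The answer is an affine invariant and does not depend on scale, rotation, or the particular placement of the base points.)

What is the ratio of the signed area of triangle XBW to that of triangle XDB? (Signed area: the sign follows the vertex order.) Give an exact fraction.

Assign X = (0, 0), T = (1, 0), W = (0, 1) — the answer is frame-independent, so this choice is without loss of generality.
1. B lies on line XT with XB:BT = -2:3 ⇒ B = (-2, 0)
2. D lies on line WB with WD:DB = 3:5 ⇒ D = (-3/4, 5/8)
2·[XBW] = -2, 2·[XDB] = 5/4
[XBW]:[XDB] = -2:5/4 = -8/5

[XBW]:[XDB] = -8/5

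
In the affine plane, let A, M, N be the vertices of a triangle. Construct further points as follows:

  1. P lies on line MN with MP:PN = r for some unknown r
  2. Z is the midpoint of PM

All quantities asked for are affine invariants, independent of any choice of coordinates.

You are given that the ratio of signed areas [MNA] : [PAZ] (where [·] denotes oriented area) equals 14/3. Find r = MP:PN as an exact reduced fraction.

Work in coordinates with A = (0, 0), M = (1, 0), N = (0, 1).
1. With MP:PN = r, write λ = r/(r+1) so P = M + λ·(N−M); P is affine-linear in λ
2. Z is the midpoint of PM ⇒ Z is an affine combination of earlier points and hence also affine-linear in λ
Every point depending on P is an affine combination of P and λ-independent points, so each such coordinate is linear in λ; the λ² term in each signed area is a multiple of (N−M)×(N−M) = 0, so 2·[MNA] and 2·[PAZ] are each linear in λ. Evaluating at λ=0 and λ=1:
  2·[MNA] = 1,   2·[PAZ] = 1/2·λ
So [MNA]:[PAZ] = (1) / (1/2·λ). Setting this equal to 14/3:
  1 = 14/3·(1/2·λ)  ⇒  λ = 3/7
Then r = λ/(1−λ) = (3/7)/(4/7) = 3/4. Check: with r = 3/4, P = (4/7, 3/7) and [MNA]:[PAZ] = 14/3 as required.

r = 3/4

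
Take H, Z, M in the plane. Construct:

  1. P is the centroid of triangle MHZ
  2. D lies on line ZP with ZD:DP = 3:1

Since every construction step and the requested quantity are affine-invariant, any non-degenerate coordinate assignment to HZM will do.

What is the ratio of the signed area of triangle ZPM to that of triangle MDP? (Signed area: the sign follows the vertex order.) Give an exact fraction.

[ZPM]:[MDP] = 4

Work in coordinates with H = (0, 0), Z = (1, 0), M = (0, 1).
1. P is the centroid of triangle MHZ ⇒ P = (1/3, 1/3)
2. D lies on line ZP with ZD:DP = 3:1 ⇒ D = (1/2, 1/4)
2·[ZPM] = -1/3, 2·[MDP] = -1/12
[ZPM]:[MDP] = -1/3:-1/12 = 4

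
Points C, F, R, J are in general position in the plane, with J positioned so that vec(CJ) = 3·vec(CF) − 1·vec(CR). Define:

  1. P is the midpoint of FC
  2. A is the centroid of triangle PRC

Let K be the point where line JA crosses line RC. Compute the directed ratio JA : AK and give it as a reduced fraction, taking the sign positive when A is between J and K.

Set C = (0, 0), F = (1, 0), R = (0, 1), J = (3, -1); any affine frame gives the same invariant.
1. P is the midpoint of FC ⇒ P = (1/2, 0)
2. A is the centroid of triangle PRC ⇒ A = (1/6, 1/3)
line JA meets RC at K = (0, 7/17)
A = J + t·(K−J) with t = 17/18, so JA:AK = 17/18:1/18

JA:AK = 17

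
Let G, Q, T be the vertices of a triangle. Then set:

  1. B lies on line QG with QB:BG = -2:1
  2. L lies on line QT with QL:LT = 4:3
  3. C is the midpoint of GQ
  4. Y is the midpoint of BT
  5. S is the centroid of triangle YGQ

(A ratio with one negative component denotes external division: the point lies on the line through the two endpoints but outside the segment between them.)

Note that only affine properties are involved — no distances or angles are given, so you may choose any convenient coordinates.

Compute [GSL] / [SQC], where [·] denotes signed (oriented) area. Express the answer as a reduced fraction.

[GSL]:[SQC] = -2/7

Choose coordinates G = (0, 0), Q = (1, 0), T = (0, 1).
1. B lies on line QG with QB:BG = -2:1 ⇒ B = (-1, 0)
2. L lies on line QT with QL:LT = 4:3 ⇒ L = (3/7, 4/7)
3. C is the midpoint of GQ ⇒ C = (1/2, 0)
4. Y is the midpoint of BT ⇒ Y = (-1/2, 1/2)
5. S is the centroid of triangle YGQ ⇒ S = (1/6, 1/6)
2·[GSL] = 1/42, 2·[SQC] = -1/12
[GSL]:[SQC] = 1/42:-1/12 = -2/7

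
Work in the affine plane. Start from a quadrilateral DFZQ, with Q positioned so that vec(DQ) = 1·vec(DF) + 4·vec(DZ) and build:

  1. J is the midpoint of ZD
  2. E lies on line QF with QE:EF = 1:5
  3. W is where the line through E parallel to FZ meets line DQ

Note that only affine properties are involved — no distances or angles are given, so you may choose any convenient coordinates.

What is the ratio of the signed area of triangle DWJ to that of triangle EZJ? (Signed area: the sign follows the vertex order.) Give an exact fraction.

[DWJ]:[EZJ] = 13/15

Work in coordinates with D = (0, 0), F = (1, 0), Z = (0, 1), Q = (1, 4).
1. J is the midpoint of ZD ⇒ J = (0, 1/2)
2. E lies on line QF with QE:EF = 1:5 ⇒ E = (1, 10/3)
3. W is where the line through E parallel to FZ meets line DQ ⇒ W = (13/15, 52/15)
2·[DWJ] = 13/30, 2·[EZJ] = 1/2
[DWJ]:[EZJ] = 13/30:1/2 = 13/15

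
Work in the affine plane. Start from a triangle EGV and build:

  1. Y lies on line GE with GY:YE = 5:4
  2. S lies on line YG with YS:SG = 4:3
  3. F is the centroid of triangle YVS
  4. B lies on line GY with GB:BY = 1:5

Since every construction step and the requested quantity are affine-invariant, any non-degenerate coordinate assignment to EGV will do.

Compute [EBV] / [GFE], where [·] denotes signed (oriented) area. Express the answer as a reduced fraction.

Work in coordinates with E = (0, 0), G = (1, 0), V = (0, 1).
1. Y lies on line GE with GY:YE = 5:4 ⇒ Y = (4/9, 0)
2. S lies on line YG with YS:SG = 4:3 ⇒ S = (16/21, 0)
3. F is the centroid of triangle YVS ⇒ F = (76/189, 1/3)
4. B lies on line GY with GB:BY = 1:5 ⇒ B = (49/54, 0)
2·[EBV] = 49/54, 2·[GFE] = 1/3
[EBV]:[GFE] = 49/54:1/3 = 49/18

[EBV]:[GFE] = 49/18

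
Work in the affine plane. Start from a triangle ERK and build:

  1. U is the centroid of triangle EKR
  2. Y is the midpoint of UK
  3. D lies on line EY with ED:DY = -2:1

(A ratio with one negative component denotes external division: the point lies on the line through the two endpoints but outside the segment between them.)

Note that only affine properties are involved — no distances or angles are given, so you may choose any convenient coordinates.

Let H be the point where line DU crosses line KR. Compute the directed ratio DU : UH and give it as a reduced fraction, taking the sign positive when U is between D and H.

DU:UH = -3

Choose coordinates E = (0, 0), R = (1, 0), K = (0, 1).
1. U is the centroid of triangle EKR ⇒ U = (1/3, 1/3)
2. Y is the midpoint of UK ⇒ Y = (1/6, 2/3)
3. D lies on line EY with ED:DY = -2:1 ⇒ D = (1/3, 4/3)
line DU meets KR at H = (1/3, 2/3)
U = D + t·(H−D) with t = 3/2, so DU:UH = 3/2:-1/2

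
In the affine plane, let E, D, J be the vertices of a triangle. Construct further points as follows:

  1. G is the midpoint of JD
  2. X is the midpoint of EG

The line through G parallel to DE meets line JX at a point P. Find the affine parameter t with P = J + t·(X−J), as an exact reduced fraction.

t = 2/3

Work in coordinates with E = (0, 0), D = (1, 0), J = (0, 1).
1. G is the midpoint of JD ⇒ G = (1/2, 1/2)
2. X is the midpoint of EG ⇒ X = (1/4, 1/4)
through G parallel to DE: direction (-1, 0); meets JX at P = (1/6, 1/2)
P = J + t·(X−J) with t = 2/3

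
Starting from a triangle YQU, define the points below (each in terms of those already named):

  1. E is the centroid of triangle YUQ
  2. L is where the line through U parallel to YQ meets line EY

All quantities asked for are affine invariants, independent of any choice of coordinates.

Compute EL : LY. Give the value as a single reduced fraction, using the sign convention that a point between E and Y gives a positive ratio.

Work in coordinates with Y = (0, 0), Q = (1, 0), U = (0, 1).
1. E is the centroid of triangle YUQ ⇒ E = (1/3, 1/3)
2. L is where the line through U parallel to YQ meets line EY ⇒ L = (1, 1)
L = E + t·(Y−E) with t = -2, so EL:LY = t:(1−t) = -2:3

EL:LY = -2/3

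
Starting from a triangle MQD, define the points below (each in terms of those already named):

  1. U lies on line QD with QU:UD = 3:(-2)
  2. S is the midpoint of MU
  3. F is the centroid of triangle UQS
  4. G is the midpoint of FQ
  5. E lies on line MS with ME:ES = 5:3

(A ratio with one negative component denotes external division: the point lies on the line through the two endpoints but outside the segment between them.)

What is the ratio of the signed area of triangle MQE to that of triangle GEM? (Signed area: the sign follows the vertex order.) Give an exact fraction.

[MQE]:[GEM] = 3/2

Set M = (0, 0), Q = (1, 0), D = (0, 1); any affine frame gives the same invariant.
1. U lies on line QD with QU:UD = 3:(-2) ⇒ U = (-2, 3)
2. S is the midpoint of MU ⇒ S = (-1, 3/2)
3. F is the centroid of triangle UQS ⇒ F = (-2/3, 3/2)
4. G is the midpoint of FQ ⇒ G = (1/6, 3/4)
5. E lies on line MS with ME:ES = 5:3 ⇒ E = (-5/8, 15/16)
2·[MQE] = 15/16, 2·[GEM] = 5/8
[MQE]:[GEM] = 15/16:5/8 = 3/2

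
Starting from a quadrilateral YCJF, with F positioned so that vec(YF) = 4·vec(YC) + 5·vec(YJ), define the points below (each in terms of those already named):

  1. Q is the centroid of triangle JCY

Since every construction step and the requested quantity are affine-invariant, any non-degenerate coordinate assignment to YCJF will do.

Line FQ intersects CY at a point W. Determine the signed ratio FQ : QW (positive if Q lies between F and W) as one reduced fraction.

FQ:QW = 14

Set Y = (0, 0), C = (1, 0), J = (0, 1), F = (4, 5); any affine frame gives the same invariant.
1. Q is the centroid of triangle JCY ⇒ Q = (1/3, 1/3)
line FQ meets CY at W = (1/14, 0)
Q = F + t·(W−F) with t = 14/15, so FQ:QW = 14/15:1/15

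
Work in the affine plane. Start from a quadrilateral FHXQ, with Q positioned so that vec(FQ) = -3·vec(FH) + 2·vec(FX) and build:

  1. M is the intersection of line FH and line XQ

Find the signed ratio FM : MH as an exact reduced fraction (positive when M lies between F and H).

Assign F = (0, 0), H = (1, 0), X = (0, 1), Q = (-3, 2) — the answer is frame-independent, so this choice is without loss of generality.
1. M is the intersection of line FH and line XQ ⇒ M = (3, 0)
M = F + t·(H−F) with t = 3, so FM:MH = t:(1−t) = 3:-2

FM:MH = -3/2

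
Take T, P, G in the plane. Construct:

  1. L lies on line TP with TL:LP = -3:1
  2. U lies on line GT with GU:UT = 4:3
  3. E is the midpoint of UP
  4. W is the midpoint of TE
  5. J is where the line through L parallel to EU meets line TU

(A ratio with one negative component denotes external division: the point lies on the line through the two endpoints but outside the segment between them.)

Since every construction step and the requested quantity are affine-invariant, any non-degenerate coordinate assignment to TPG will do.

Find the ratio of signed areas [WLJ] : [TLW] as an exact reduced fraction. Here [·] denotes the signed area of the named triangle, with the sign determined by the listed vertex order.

Work in coordinates with T = (0, 0), P = (1, 0), G = (0, 1).
1. L lies on line TP with TL:LP = -3:1 ⇒ L = (3/2, 0)
2. U lies on line GT with GU:UT = 4:3 ⇒ U = (0, 3/7)
3. E is the midpoint of UP ⇒ E = (1/2, 3/14)
4. W is the midpoint of TE ⇒ W = (1/4, 3/28)
5. J is where the line through L parallel to EU meets line TU ⇒ J = (0, 9/14)
2·[WLJ] = 9/14, 2·[TLW] = 9/56
[WLJ]:[TLW] = 9/14:9/56 = 4

[WLJ]:[TLW] = 4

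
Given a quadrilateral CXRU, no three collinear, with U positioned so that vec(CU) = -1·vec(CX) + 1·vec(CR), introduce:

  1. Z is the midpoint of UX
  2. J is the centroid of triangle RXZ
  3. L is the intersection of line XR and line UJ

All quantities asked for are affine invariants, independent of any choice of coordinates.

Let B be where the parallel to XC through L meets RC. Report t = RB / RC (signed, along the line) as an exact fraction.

Set C = (0, 0), X = (1, 0), R = (0, 1), U = (-1, 1); any affine frame gives the same invariant.
1. Z is the midpoint of UX ⇒ Z = (0, 1/2)
2. J is the centroid of triangle RXZ ⇒ J = (1/3, 1/2)
3. L is the intersection of line XR and line UJ ⇒ L = (3/5, 2/5)
through L parallel to XC: direction (-1, 0); meets RC at B = (0, 2/5)
B = R + t·(C−R) with t = 3/5

t = 3/5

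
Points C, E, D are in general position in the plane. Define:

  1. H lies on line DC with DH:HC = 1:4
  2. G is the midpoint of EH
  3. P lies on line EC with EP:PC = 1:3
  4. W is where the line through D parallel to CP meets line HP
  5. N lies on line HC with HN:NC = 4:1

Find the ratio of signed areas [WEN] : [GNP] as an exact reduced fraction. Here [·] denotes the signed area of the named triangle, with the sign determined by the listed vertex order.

[WEN]:[GNP] = -81/26

Assign C = (0, 0), E = (1, 0), D = (0, 1) — the answer is frame-independent, so this choice is without loss of generality.
1. H lies on line DC with DH:HC = 1:4 ⇒ H = (0, 4/5)
2. G is the midpoint of EH ⇒ G = (1/2, 2/5)
3. P lies on line EC with EP:PC = 1:3 ⇒ P = (3/4, 0)
4. W is where the line through D parallel to CP meets line HP ⇒ W = (-3/16, 1)
5. N lies on line HC with HN:NC = 4:1 ⇒ N = (0, 4/25)
2·[WEN] = -81/100, 2·[GNP] = 13/50
[WEN]:[GNP] = -81/100:13/50 = -81/26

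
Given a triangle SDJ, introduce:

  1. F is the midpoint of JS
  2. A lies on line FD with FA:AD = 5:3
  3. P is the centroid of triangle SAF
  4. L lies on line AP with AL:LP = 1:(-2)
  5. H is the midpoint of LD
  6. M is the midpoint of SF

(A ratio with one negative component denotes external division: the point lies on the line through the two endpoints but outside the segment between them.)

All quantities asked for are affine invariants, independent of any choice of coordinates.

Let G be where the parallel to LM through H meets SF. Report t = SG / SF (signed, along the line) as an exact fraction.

t = 7/20

Work in coordinates with S = (0, 0), D = (1, 0), J = (0, 1).
1. F is the midpoint of JS ⇒ F = (0, 1/2)
2. A lies on line FD with FA:AD = 5:3 ⇒ A = (5/8, 3/16)
3. P is the centroid of triangle SAF ⇒ P = (5/24, 11/48)
4. L lies on line AP with AL:LP = 1:(-2) ⇒ L = (25/24, 7/48)
5. H is the midpoint of LD ⇒ H = (49/48, 7/96)
6. M is the midpoint of SF ⇒ M = (0, 1/4)
through H parallel to LM: direction (-25/24, 5/48); meets SF at G = (0, 7/40)
G = S + t·(F−S) with t = 7/20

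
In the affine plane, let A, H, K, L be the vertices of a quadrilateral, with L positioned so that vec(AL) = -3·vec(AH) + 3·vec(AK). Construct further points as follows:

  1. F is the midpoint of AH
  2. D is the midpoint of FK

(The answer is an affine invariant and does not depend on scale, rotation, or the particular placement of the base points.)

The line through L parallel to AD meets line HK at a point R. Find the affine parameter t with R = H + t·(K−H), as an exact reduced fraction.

t = 11/3

Work in coordinates with A = (0, 0), H = (1, 0), K = (0, 1), L = (-3, 3).
1. F is the midpoint of AH ⇒ F = (1/2, 0)
2. D is the midpoint of FK ⇒ D = (1/4, 1/2)
through L parallel to AD: direction (1/4, 1/2); meets HK at R = (-8/3, 11/3)
R = H + t·(K−H) with t = 11/3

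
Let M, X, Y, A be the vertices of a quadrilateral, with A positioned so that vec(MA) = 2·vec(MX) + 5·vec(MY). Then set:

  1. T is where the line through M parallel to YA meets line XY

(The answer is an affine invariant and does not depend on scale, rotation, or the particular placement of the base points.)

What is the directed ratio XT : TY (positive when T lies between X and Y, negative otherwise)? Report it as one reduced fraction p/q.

XT:TY = 2

Assign M = (0, 0), X = (1, 0), Y = (0, 1), A = (2, 5) — the answer is frame-independent, so this choice is without loss of generality.
1. T is where the line through M parallel to YA meets line XY ⇒ T = (1/3, 2/3)
T = X + t·(Y−X) with t = 2/3, so XT:TY = t:(1−t) = 2/3:1/3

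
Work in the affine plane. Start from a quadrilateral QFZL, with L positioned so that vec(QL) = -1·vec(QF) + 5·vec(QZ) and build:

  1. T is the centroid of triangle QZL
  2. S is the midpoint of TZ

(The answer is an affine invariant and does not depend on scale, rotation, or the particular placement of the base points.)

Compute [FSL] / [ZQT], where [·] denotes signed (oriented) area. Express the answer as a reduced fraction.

[FSL]:[ZQT] = 17/2

Assign Q = (0, 0), F = (1, 0), Z = (0, 1), L = (-1, 5) — the answer is frame-independent, so this choice is without loss of generality.
1. T is the centroid of triangle QZL ⇒ T = (-1/3, 2)
2. S is the midpoint of TZ ⇒ S = (-1/6, 3/2)
2·[FSL] = -17/6, 2·[ZQT] = -1/3
[FSL]:[ZQT] = -17/6:-1/3 = 17/2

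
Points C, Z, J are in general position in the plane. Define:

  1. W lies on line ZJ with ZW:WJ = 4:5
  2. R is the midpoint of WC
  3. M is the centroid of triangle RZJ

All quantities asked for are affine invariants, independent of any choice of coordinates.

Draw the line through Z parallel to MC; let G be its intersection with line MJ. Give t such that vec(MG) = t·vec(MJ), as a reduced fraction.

Assign C = (0, 0), Z = (1, 0), J = (0, 1) — the answer is frame-independent, so this choice is without loss of generality.
1. W lies on line ZJ with ZW:WJ = 4:5 ⇒ W = (5/9, 4/9)
2. R is the midpoint of WC ⇒ R = (5/18, 2/9)
3. M is the centroid of triangle RZJ ⇒ M = (23/54, 11/27)
through Z parallel to MC: direction (-23/54, -11/27); meets MJ at G = (5/6, -11/69)
G = M + t·(J−M) with t = -22/23

t = -22/23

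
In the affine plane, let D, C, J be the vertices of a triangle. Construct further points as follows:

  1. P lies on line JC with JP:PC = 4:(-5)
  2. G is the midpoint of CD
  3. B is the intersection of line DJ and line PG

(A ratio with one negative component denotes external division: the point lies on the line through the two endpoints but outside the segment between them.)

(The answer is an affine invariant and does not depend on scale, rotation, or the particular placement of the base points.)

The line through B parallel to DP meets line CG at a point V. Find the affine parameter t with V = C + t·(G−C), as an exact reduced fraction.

t = 10/9

Set D = (0, 0), C = (1, 0), J = (0, 1); any affine frame gives the same invariant.
1. P lies on line JC with JP:PC = 4:(-5) ⇒ P = (-4, 5)
2. G is the midpoint of CD ⇒ G = (1/2, 0)
3. B is the intersection of line DJ and line PG ⇒ B = (0, 5/9)
through B parallel to DP: direction (-4, 5); meets CG at V = (4/9, 0)
V = C + t·(G−C) with t = 10/9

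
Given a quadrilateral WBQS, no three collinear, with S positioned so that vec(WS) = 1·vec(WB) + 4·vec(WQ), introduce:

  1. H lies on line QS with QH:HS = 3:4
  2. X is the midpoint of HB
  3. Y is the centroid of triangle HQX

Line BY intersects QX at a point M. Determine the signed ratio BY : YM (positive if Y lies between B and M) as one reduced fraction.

BY:YM = -4

Set W = (0, 0), B = (1, 0), Q = (0, 1), S = (1, 4); any affine frame gives the same invariant.
1. H lies on line QS with QH:HS = 3:4 ⇒ H = (3/7, 16/7)
2. X is the midpoint of HB ⇒ X = (5/7, 8/7)
3. Y is the centroid of triangle HQX ⇒ Y = (8/21, 31/21)
line BY meets QX at M = (15/28, 31/28)
Y = B + t·(M−B) with t = 4/3, so BY:YM = 4/3:-1/3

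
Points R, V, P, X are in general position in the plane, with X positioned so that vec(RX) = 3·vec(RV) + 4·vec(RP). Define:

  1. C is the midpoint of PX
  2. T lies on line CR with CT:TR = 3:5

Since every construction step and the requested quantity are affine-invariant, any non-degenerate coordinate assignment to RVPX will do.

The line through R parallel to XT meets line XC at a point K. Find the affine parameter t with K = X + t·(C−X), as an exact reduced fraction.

Set R = (0, 0), V = (1, 0), P = (0, 1), X = (3, 4); any affine frame gives the same invariant.
1. C is the midpoint of PX ⇒ C = (3/2, 5/2)
2. T lies on line CR with CT:TR = 3:5 ⇒ T = (15/16, 25/16)
through R parallel to XT: direction (-33/16, -39/16); meets XC at K = (11/2, 13/2)
K = X + t·(C−X) with t = -5/3

t = -5/3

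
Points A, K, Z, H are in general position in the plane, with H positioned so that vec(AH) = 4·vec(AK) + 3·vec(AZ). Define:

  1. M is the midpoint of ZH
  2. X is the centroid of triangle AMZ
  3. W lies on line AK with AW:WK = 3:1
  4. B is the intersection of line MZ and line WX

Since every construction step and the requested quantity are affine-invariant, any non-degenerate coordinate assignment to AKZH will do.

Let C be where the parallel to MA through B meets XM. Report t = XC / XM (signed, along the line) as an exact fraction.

t = -26/25

Assign A = (0, 0), K = (1, 0), Z = (0, 1), H = (4, 3) — the answer is frame-independent, so this choice is without loss of generality.
1. M is the midpoint of ZH ⇒ M = (2, 2)
2. X is the centroid of triangle AMZ ⇒ X = (2/3, 1)
3. W lies on line AK with AW:WK = 3:1 ⇒ W = (3/4, 0)
4. B is the intersection of line MZ and line WX ⇒ B = (16/25, 33/25)
through B parallel to MA: direction (-2, -2); meets XM at C = (-18/25, -1/25)
C = X + t·(M−X) with t = -26/25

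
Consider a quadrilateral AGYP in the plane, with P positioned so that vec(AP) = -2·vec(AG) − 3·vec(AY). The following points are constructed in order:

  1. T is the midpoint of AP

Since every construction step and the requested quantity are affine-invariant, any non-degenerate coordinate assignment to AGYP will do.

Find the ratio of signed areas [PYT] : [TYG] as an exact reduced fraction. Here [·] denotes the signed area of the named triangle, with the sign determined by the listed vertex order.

Work in coordinates with A = (0, 0), G = (1, 0), Y = (0, 1), P = (-2, -3).
1. T is the midpoint of AP ⇒ T = (-1, -3/2)
2·[PYT] = -1, 2·[TYG] = -7/2
[PYT]:[TYG] = -1:-7/2 = 2/7

[PYT]:[TYG] = 2/7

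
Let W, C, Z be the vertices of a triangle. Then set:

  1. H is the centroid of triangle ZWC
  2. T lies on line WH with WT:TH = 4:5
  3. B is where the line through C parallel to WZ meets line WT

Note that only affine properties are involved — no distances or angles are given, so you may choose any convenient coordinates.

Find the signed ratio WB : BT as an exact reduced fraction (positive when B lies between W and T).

WB:BT = -27/23

Work in coordinates with W = (0, 0), C = (1, 0), Z = (0, 1).
1. H is the centroid of triangle ZWC ⇒ H = (1/3, 1/3)
2. T lies on line WH with WT:TH = 4:5 ⇒ T = (4/27, 4/27)
3. B is where the line through C parallel to WZ meets line WT ⇒ B = (1, 1)
B = W + t·(T−W) with t = 27/4, so WB:BT = t:(1−t) = 27/4:-23/4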